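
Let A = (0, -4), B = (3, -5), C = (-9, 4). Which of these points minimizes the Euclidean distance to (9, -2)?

Distances: d(A) ≈ 9.2195, d(B) ≈ 6.7082, d(C) ≈ 18.9737. Nearest: B = (3, -5) with distance 6.7082.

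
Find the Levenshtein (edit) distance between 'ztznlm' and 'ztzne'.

Let D[i][j] be the edit distance between the first i characters of 'ztznlm' and the first j characters of 'ztzne', with D[i][0] = i, D[0][j] = j, and D[i][j] = D[i-1][j-1] if the characters match, else 1 + min(D[i-1][j], D[i][j-1], D[i-1][j-1]). Filling the table (rows: prefixes of 'ztznlm', columns: prefixes of 'ztzne'):
     ε  z  t  z  n  e
  ε  0  1  2  3  4  5
  z  1  0  1  2  3  4
  t  2  1  0  1  2  3
  z  3  2  1  0  1  2
  n  4  3  2  1  0  1
  l  5  4  3  2  1  1
  m  6  5  4  3  2  2
The bottom-right entry gives D[6][5] = 2, so no sequence of fewer than 2 edits works. Backtracking through the table gives one optimal edit sequence (2 edits):
  ztznlm → ztznm (del l @5)
  ztznm → ztzne (sub m→e @5)
Edit distance = 2.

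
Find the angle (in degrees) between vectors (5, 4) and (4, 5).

With u = (5, 4), v = (4, 5):
u·v = 5·4 + 4·5 = 20 + 20 = 40.
|u| = √(5² + 4²) = √41, |v| = √(4² + 5²) = √41, so |u||v| = √(41·41) = √1681 = 41.
cos θ = (u·v)/(|u||v|) = 40/41 ≈ 0.97561
θ = arccos(0.97561) ≈ 12.68°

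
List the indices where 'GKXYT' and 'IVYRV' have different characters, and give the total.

Differing positions: 1, 2, 3, 4, 5. Hamming distance = 5.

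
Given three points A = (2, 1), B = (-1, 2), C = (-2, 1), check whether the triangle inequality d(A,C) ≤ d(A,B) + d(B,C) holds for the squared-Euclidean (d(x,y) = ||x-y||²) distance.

d(A,B) = 3² + 1² = 10, d(B,C) = 1² + 1² = 2, d(A,C) = 4² + 0² = 16.
d(A,C) = 16 > 10 + 2 = 12. Triangle inequality is VIOLATED. (Squared-Euclidean is not a metric — this is a counterexample.)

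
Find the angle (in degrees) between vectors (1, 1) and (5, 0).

With u = (1, 1), v = (5, 0):
u·v = 1·5 + 1·0 = 5 + 0 = 5.
|u| = √(1² + 1²) = √2, |v| = √(5² + 0²) = √25, so |u||v| = √(2·25) = √50.
cos θ = (u·v)/(|u||v|) = 5/√50 ≈ 0.707107
θ = arccos(0.707107) ≈ 45°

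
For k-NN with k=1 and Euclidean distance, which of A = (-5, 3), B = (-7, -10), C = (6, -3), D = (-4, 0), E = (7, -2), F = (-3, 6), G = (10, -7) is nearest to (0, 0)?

Distances: d(A) ≈ 5.831, d(B) ≈ 12.2066, d(C) ≈ 6.7082, d(D) = 4, d(E) ≈ 7.2801, d(F) ≈ 6.7082, d(G) ≈ 12.2066. Nearest: D = (-4, 0) with distance 4.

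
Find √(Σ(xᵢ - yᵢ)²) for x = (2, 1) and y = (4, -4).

√(Σ(x_i - y_i)²) = √((2 - 4)² + (1 - (-4))²)
= √((-2)² + 5²) = √(4 + 25) = √29 ≈ 5.3852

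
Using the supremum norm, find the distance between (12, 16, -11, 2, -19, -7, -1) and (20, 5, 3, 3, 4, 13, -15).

max(|x_i - y_i|) = max(|12 - 20|, |16 - 5|, |-11 - 3|, |2 - 3|, |-19 - 4|, |-7 - 13|, |-1 - (-15)|) = max(8, 11, 14, 1, 23, 20, 14) = 23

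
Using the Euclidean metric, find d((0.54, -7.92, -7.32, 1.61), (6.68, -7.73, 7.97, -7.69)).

√(Σ(x_i - y_i)²) = √((0.54 - 6.68)² + (-7.92 - (-7.73))² + (-7.32 - 7.97)² + (1.61 - (-7.69))²)
= √((-6.14)² + (-0.19)² + (-15.29)² + 9.3²) = √(37.6996 + 0.0361 + 233.7841 + 86.49) = √358.0098 ≈ 18.9211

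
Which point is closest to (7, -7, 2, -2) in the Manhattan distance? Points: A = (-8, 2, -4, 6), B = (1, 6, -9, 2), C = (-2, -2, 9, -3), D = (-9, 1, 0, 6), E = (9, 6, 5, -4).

Distances: d(A) = 38, d(B) = 34, d(C) = 22, d(D) = 34, d(E) = 20. Nearest: E = (9, 6, 5, -4) with distance 20.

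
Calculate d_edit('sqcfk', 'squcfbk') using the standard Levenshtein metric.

Let D[i][j] be the edit distance between the first i characters of 'sqcfk' and the first j characters of 'squcfbk', with D[i][0] = i, D[0][j] = j, and D[i][j] = D[i-1][j-1] if the characters match, else 1 + min(D[i-1][j], D[i][j-1], D[i-1][j-1]). Filling the table (rows: prefixes of 'sqcfk', columns: prefixes of 'squcfbk'):
     ε  s  q  u  c  f  b  k
  ε  0  1  2  3  4  5  6  7
  s  1  0  1  2  3  4  5  6
  q  2  1  0  1  2  3  4  5
  c  3  2  1  1  1  2  3  4
  f  4  3  2  2  2  1  2  3
  k  5  4  3  3  3  2  2  2
The bottom-right entry gives D[5][7] = 2, so no sequence of fewer than 2 edits works. Backtracking through the table gives one optimal edit sequence (2 edits):
  sqcfk → squcfk (ins u @3)
  squcfk → squcfbk (ins b @6)
Edit distance = 2.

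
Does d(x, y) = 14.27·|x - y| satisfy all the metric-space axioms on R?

Yes. Since |x - y| is a metric on R and 14.27 > 0, the positive scalar multiple 14.27·|x - y| is also a metric: scaling by a positive constant preserves non-negativity, identity (d=0 ⟺ |x-y|=0 ⟺ x=y), symmetry, and the triangle inequality.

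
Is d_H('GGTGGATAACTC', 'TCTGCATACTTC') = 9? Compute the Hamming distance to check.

Differing positions: 1, 2, 5, 9, 10. Hamming distance = 5, so the claim that d_H = 9 is false.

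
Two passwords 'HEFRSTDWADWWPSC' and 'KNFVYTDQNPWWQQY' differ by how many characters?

Differing positions: 1, 2, 4, 5, 8, 9, 10, 13, 14, 15. Hamming distance = 10.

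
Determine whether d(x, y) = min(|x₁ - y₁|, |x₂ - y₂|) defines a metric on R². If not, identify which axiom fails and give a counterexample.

No. d fails identity of indiscernibles: take x = (0, 0) and y = (0, 6). Then d(x,y) = min(|0 - 0|, |0 - 6|) = min(0, 6) = 0, yet x ≠ y.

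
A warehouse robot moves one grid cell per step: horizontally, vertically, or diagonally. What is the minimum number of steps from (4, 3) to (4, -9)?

max(|x_i - y_i|) = max(|4 - 4|, |3 - (-9)|) = max(0, 12) = 12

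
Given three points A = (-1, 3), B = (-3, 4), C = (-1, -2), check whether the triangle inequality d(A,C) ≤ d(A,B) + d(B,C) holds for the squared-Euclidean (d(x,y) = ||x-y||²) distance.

d(A,B) = 2² + 1² = 5, d(B,C) = 2² + 6² = 40, d(A,C) = 0² + 5² = 25.
d(A,C) = 25 ≤ 5 + 40 = 45. Triangle inequality is satisfied.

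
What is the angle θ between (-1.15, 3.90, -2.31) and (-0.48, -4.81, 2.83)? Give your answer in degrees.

With u = (-1.15, 3.90, -2.31), v = (-0.48, -4.81, 2.83):
u·v = (-1.15)·(-0.48) + 3.9·(-4.81) + (-2.31)·2.83 = 0.552 + (-18.759) + (-6.5373) = -24.7443.
|u| = √((-1.15)² + 3.9² + (-2.31)²) = √(1.3225 + 15.21 + 5.3361) = √21.8686, |v| = √((-0.48)² + (-4.81)² + 2.83²) = √(0.2304 + 23.1361 + 8.0089) = √31.3754.
cos θ = (u·v)/(|u||v|) = -24.7443/(√21.8686·√31.3754) ≈ -0.944648
θ = arccos(-0.944648) ≈ 160.85°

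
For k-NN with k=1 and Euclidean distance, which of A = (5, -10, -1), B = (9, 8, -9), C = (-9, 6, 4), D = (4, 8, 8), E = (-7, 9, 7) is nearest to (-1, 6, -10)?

Distances: d(A) ≈ 19.3132, d(B) ≈ 10.247, d(C) ≈ 16.1245, d(D) ≈ 18.7883, d(E) ≈ 18.2757. Nearest: B = (9, 8, -9) with distance 10.247.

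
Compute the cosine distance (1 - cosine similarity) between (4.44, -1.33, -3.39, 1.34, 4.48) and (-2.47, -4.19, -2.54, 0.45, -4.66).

With u = (4.44, -1.33, -3.39, 1.34, 4.48), v = (-2.47, -4.19, -2.54, 0.45, -4.66):
u·v = 4.44·(-2.47) + (-1.33)·(-4.19) + (-3.39)·(-2.54) + 1.34·0.45 + 4.48·(-4.66) = (-10.9668) + 5.5727 + 8.6106 + 0.603 + (-20.8768) = -17.0573.
|u| = √(4.44² + (-1.33)² + (-3.39)² + 1.34² + 4.48²) = √(19.7136 + 1.7689 + 11.4921 + 1.7956 + 20.0704) = √54.8406, |v| = √((-2.47)² + (-4.19)² + (-2.54)² + 0.45² + (-4.66)²) = √(6.1009 + 17.5561 + 6.4516 + 0.2025 + 21.7156) = √52.0267.
cos θ = (u·v)/(|u||v|) = -17.0573/(√54.8406·√52.0267) ≈ -0.3193
Cosine distance = 1 - cos θ ≈ 1 - (-0.3193) = 1.3193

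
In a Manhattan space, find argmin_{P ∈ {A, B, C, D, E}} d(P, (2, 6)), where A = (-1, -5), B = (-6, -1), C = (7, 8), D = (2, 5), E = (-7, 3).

Distances: d(A) = 14, d(B) = 15, d(C) = 7, d(D) = 1, d(E) = 12. Nearest: D = (2, 5) with distance 1.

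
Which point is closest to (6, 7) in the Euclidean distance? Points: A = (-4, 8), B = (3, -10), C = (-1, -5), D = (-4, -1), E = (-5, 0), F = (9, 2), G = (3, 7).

Distances: d(A) ≈ 10.0499, d(B) ≈ 17.2627, d(C) ≈ 13.8924, d(D) ≈ 12.8062, d(E) ≈ 13.0384, d(F) ≈ 5.831, d(G) = 3. Nearest: G = (3, 7) with distance 3.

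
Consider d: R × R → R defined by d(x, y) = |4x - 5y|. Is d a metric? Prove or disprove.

No. d fails symmetry: d(4, 3) = |4·4 - 5·3| = |1| = 1, but d(3, 4) = |4·3 - 5·4| = |-8| = 8. Since 1 ≠ 8, d(x,y) ≠ d(y,x) in general.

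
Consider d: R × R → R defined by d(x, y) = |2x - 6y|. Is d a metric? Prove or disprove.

No. d fails symmetry: d(2, 7) = |2·2 - 6·7| = |-38| = 38, but d(7, 2) = |2·7 - 6·2| = |2| = 2. Since 38 ≠ 2, d(x,y) ≠ d(y,x) in general.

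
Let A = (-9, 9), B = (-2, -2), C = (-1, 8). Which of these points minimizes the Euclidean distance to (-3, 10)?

Distances: d(A) ≈ 6.0828, d(B) ≈ 12.0416, d(C) ≈ 2.8284. Nearest: C = (-1, 8) with distance 2.8284.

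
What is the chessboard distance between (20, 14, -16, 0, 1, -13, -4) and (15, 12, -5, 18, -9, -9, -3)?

max(|x_i - y_i|) = max(|20 - 15|, |14 - 12|, |-16 - (-5)|, |0 - 18|, |1 - (-9)|, |-13 - (-9)|, |-4 - (-3)|) = max(5, 2, 11, 18, 10, 4, 1) = 18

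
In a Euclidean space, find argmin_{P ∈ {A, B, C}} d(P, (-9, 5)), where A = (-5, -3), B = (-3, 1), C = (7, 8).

Distances: d(A) ≈ 8.9443, d(B) ≈ 7.2111, d(C) ≈ 16.2788. Nearest: B = (-3, 1) with distance 7.2111.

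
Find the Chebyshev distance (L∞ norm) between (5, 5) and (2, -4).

max(|x_i - y_i|) = max(|5 - 2|, |5 - (-4)|) = max(3, 9) = 9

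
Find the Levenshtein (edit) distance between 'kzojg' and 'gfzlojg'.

Let D[i][j] be the edit distance between the first i characters of 'kzojg' and the first j characters of 'gfzlojg', with D[i][0] = i, D[0][j] = j, and D[i][j] = D[i-1][j-1] if the characters match, else 1 + min(D[i-1][j], D[i][j-1], D[i-1][j-1]). Filling the table (rows: prefixes of 'kzojg', columns: prefixes of 'gfzlojg'):
     ε  g  f  z  l  o  j  g
  ε  0  1  2  3  4  5  6  7
  k  1  1  2  3  4  5  6  7
  z  2  2  2  2  3  4  5  6
  o  3  3  3  3  3  3  4  5
  j  4  4  4  4  4  4  3  4
  g  5  4  5  5  5  5  4  3
The bottom-right entry gives D[5][7] = 3, so no sequence of fewer than 3 edits works. Backtracking through the table gives one optimal edit sequence (3 edits):
  kzojg → gkzojg (ins g @1)
  gkzojg → gfzojg (sub k→f @2)
  gfzojg → gfzlojg (ins l @4)
Edit distance = 3.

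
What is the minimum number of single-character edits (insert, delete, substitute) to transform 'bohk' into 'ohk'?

Let D[i][j] be the edit distance between the first i characters of 'bohk' and the first j characters of 'ohk', with D[i][0] = i, D[0][j] = j, and D[i][j] = D[i-1][j-1] if the characters match, else 1 + min(D[i-1][j], D[i][j-1], D[i-1][j-1]). Filling the table (rows: prefixes of 'bohk', columns: prefixes of 'ohk'):
     ε  o  h  k
  ε  0  1  2  3
  b  1  1  2  3
  o  2  1  2  3
  h  3  2  1  2
  k  4  3  2  1
The bottom-right entry gives D[4][3] = 1, so no sequence of fewer than 1 edit works. Backtracking through the table gives one optimal edit sequence (1 edit):
  bohk → ohk (del b @1)
Edit distance = 1.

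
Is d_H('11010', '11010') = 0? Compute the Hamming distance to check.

Differing positions: none. Hamming distance = 0, so the claim is true.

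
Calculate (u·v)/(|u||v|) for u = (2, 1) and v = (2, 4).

With u = (2, 1), v = (2, 4):
u·v = 2·2 + 1·4 = 4 + 4 = 8.
|u| = √(2² + 1²) = √5, |v| = √(2² + 4²) = √20, so |u||v| = √(5·20) = √100 = 10.
cos θ = (u·v)/(|u||v|) = 8/10 = 0.8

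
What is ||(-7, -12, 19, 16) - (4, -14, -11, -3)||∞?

max(|x_i - y_i|) = max(|-7 - 4|, |-12 - (-14)|, |19 - (-11)|, |16 - (-3)|) = max(11, 2, 30, 19) = 30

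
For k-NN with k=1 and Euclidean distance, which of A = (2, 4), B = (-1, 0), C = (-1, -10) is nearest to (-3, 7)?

Distances: d(A) ≈ 5.831, d(B) ≈ 7.2801, d(C) ≈ 17.1172. Nearest: A = (2, 4) with distance 5.831.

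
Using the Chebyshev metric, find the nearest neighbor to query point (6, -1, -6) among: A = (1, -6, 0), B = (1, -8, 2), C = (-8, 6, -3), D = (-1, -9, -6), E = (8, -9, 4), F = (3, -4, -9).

Distances: d(A) = 6, d(B) = 8, d(C) = 14, d(D) = 8, d(E) = 10, d(F) = 3. Nearest: F = (3, -4, -9) with distance 3.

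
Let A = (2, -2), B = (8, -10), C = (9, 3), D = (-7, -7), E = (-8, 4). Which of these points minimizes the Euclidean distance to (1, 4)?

Distances: d(A) ≈ 6.0828, d(B) ≈ 15.6525, d(C) ≈ 8.0623, d(D) ≈ 13.6015, d(E) = 9. Nearest: A = (2, -2) with distance 6.0828.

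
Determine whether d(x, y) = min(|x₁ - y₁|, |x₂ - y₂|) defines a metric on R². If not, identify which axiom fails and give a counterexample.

No. d fails identity of indiscernibles: take x = (4, 0) and y = (4, 4). Then d(x,y) = min(|4 - 4|, |0 - 4|) = min(0, 4) = 0, yet x ≠ y.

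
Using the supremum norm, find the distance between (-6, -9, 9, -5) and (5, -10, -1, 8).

max(|x_i - y_i|) = max(|-6 - 5|, |-9 - (-10)|, |9 - (-1)|, |-5 - 8|) = max(11, 1, 10, 13) = 13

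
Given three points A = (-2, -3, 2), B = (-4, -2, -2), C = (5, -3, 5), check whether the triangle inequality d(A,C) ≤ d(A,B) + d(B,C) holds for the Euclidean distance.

d(A,B) = √(2² + 1² + 4²) = √21 ≈ 4.5826, d(B,C) = √(9² + 1² + 7²) = √131 ≈ 11.4455, d(A,C) = √(7² + 0² + 3²) = √58 ≈ 7.6158.
d(A,C) ≈ 7.6158 ≤ 4.5826 + 11.4455 = 16.0281. Triangle inequality is satisfied.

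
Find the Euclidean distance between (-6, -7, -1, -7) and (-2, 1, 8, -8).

√(Σ(x_i - y_i)²) = √((-6 - (-2))² + (-7 - 1)² + (-1 - 8)² + (-7 - (-8))²)
= √((-4)² + (-8)² + (-9)² + 1²) = √(16 + 64 + 81 + 1) = √162 ≈ 12.7279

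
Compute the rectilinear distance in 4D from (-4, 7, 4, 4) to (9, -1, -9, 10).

Σ|x_i - y_i| = |-4 - 9| + |7 - (-1)| + |4 - (-9)| + |4 - 10| = 13 + 8 + 13 + 6 = 40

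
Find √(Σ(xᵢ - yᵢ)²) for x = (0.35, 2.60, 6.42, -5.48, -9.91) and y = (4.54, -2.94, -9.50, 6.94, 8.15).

√(Σ(x_i - y_i)²) = √((0.35 - 4.54)² + (2.6 - (-2.94))² + (6.42 - (-9.5))² + (-5.48 - 6.94)² + (-9.91 - 8.15)²)
= √((-4.19)² + 5.54² + 15.92² + (-12.42)² + (-18.06)²) = √(17.5561 + 30.6916 + 253.4464 + 154.2564 + 326.1636) = √782.1141 ≈ 27.9663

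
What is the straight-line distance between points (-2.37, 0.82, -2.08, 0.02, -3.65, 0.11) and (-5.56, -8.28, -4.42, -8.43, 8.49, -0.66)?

√(Σ(x_i - y_i)²) = √((-2.37 - (-5.56))² + (0.82 - (-8.28))² + (-2.08 - (-4.42))² + (0.02 - (-8.43))² + (-3.65 - 8.49)² + (0.11 - (-0.66))²)
= √(3.19² + 9.1² + 2.34² + 8.45² + (-12.14)² + 0.77²) = √(10.1761 + 82.81 + 5.4756 + 71.4025 + 147.3796 + 0.5929) = √317.8367 ≈ 17.828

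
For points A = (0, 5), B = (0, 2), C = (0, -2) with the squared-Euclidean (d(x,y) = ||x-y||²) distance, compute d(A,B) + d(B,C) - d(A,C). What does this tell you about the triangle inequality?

d(A,B) = 0² + 3² = 9, d(B,C) = 0² + 4² = 16, d(A,C) = 0² + 7² = 49.
d(A,B) + d(B,C) - d(A,C) = 9 + 16 - 49 = 25 - 49 = -24. This is < 0, so the triangle inequality FAILS for these points (squared-Euclidean is not a metric).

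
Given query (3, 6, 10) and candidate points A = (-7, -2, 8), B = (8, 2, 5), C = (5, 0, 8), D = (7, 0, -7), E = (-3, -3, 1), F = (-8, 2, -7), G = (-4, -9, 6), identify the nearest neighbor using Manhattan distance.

Distances: d(A) = 20, d(B) = 14, d(C) = 10, d(D) = 27, d(E) = 24, d(F) = 32, d(G) = 26. Nearest: C = (5, 0, 8) with distance 10.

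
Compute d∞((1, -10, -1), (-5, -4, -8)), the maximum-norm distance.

max(|x_i - y_i|) = max(|1 - (-5)|, |-10 - (-4)|, |-1 - (-8)|) = max(6, 6, 7) = 7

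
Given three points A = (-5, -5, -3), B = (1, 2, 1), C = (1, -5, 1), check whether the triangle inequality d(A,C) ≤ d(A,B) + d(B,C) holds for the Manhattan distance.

d(A,B) = 6 + 7 + 4 = 17, d(B,C) = 0 + 7 + 0 = 7, d(A,C) = 6 + 0 + 4 = 10.
d(A,C) = 10 ≤ 17 + 7 = 24. Triangle inequality is satisfied.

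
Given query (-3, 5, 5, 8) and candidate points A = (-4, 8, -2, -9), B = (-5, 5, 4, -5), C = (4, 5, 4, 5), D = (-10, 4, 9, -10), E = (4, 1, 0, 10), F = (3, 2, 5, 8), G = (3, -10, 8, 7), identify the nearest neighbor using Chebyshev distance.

Distances: d(A) = 17, d(B) = 13, d(C) = 7, d(D) = 18, d(E) = 7, d(F) = 6, d(G) = 15. Nearest: F = (3, 2, 5, 8) with distance 6.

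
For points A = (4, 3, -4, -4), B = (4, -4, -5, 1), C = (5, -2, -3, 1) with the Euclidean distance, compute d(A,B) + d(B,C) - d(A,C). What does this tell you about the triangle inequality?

d(A,B) = √(0² + 7² + 1² + 5²) = √75 ≈ 8.6603, d(B,C) = √(1² + 2² + 2² + 0²) = √9 = 3, d(A,C) = √(1² + 5² + 1² + 5²) = √52 ≈ 7.2111.
d(A,B) + d(B,C) - d(A,C) = 8.6603 + 3 - 7.2111 = 11.6603 - 7.2111 = 4.4492 (to 4 decimal places). This is ≥ 0, so the triangle inequality holds for these points.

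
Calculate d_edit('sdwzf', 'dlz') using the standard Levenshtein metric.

Let D[i][j] be the edit distance between the first i characters of 'sdwzf' and the first j characters of 'dlz', with D[i][0] = i, D[0][j] = j, and D[i][j] = D[i-1][j-1] if the characters match, else 1 + min(D[i-1][j], D[i][j-1], D[i-1][j-1]). Filling the table (rows: prefixes of 'sdwzf', columns: prefixes of 'dlz'):
     ε  d  l  z
  ε  0  1  2  3
  s  1  1  2  3
  d  2  1  2  3
  w  3  2  2  3
  z  4  3  3  2
  f  5  4  4  3
The bottom-right entry gives D[5][3] = 3, so no sequence of fewer than 3 edits works. Backtracking through the table gives one optimal edit sequence (3 edits):
  sdwzf → dwzf (del s @1)
  dwzf → dlzf (sub w→l @2)
  dlzf → dlz (del f @4)
Edit distance = 3.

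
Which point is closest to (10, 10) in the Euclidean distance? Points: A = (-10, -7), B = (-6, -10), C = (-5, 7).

Distances: d(A) ≈ 26.2488, d(B) ≈ 25.6125, d(C) ≈ 15.2971. Nearest: C = (-5, 7) with distance 15.2971.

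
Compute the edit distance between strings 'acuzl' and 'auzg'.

Let D[i][j] be the edit distance between the first i characters of 'acuzl' and the first j characters of 'auzg', with D[i][0] = i, D[0][j] = j, and D[i][j] = D[i-1][j-1] if the characters match, else 1 + min(D[i-1][j], D[i][j-1], D[i-1][j-1]). Filling the table (rows: prefixes of 'acuzl', columns: prefixes of 'auzg'):
     ε  a  u  z  g
  ε  0  1  2  3  4
  a  1  0  1  2  3
  c  2  1  1  2  3
  u  3  2  1  2  3
  z  4  3  2  1  2
  l  5  4  3  2  2
The bottom-right entry gives D[5][4] = 2, so no sequence of fewer than 2 edits works. Backtracking through the table gives one optimal edit sequence (2 edits):
  acuzl → auzl (del c @2)
  auzl → auzg (sub l→g @4)
Edit distance = 2.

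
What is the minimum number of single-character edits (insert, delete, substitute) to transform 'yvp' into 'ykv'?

Let D[i][j] be the edit distance between the first i characters of 'yvp' and the first j characters of 'ykv', with D[i][0] = i, D[0][j] = j, and D[i][j] = D[i-1][j-1] if the characters match, else 1 + min(D[i-1][j], D[i][j-1], D[i-1][j-1]). Filling the table (rows: prefixes of 'yvp', columns: prefixes of 'ykv'):
     ε  y  k  v
  ε  0  1  2  3
  y  1  0  1  2
  v  2  1  1  1
  p  3  2  2  2
The bottom-right entry gives D[3][3] = 2, so no sequence of fewer than 2 edits works. Backtracking through the table gives one optimal edit sequence (2 edits):
  yvp → ykp (sub v→k @2)
  ykp → ykv (sub p→v @3)
Edit distance = 2.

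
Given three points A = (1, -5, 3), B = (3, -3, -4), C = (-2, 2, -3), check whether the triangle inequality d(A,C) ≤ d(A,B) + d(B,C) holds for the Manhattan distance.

d(A,B) = 2 + 2 + 7 = 11, d(B,C) = 5 + 5 + 1 = 11, d(A,C) = 3 + 7 + 6 = 16.
d(A,C) = 16 ≤ 11 + 11 = 22. Triangle inequality is satisfied.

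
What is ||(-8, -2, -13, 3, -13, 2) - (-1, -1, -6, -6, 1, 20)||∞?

max(|x_i - y_i|) = max(|-8 - (-1)|, |-2 - (-1)|, |-13 - (-6)|, |3 - (-6)|, |-13 - 1|, |2 - 20|) = max(7, 1, 7, 9, 14, 18) = 18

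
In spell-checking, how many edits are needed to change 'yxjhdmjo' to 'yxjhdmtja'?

Let D[i][j] be the edit distance between the first i characters of 'yxjhdmjo' and the first j characters of 'yxjhdmtja', with D[i][0] = i, D[0][j] = j, and D[i][j] = D[i-1][j-1] if the characters match, else 1 + min(D[i-1][j], D[i][j-1], D[i-1][j-1]). Filling the table (rows: prefixes of 'yxjhdmjo', columns: prefixes of 'yxjhdmtja'):
     ε  y  x  j  h  d  m  t  j  a
  ε  0  1  2  3  4  5  6  7  8  9
  y  1  0  1  2  3  4  5  6  7  8
  x  2  1  0  1  2  3  4  5  6  7
  j  3  2  1  0  1  2  3  4  5  6
  h  4  3  2  1  0  1  2  3  4  5
  d  5  4  3  2  1  0  1  2  3  4
  m  6  5  4  3  2  1  0  1  2  3
  j  7  6  5  4  3  2  1  1  1  2
  o  8  7  6  5  4  3  2  2  2  2
The bottom-right entry gives D[8][9] = 2, so no sequence of fewer than 2 edits works. Backtracking through the table gives one optimal edit sequence (2 edits):
  yxjhdmjo → yxjhdmtjo (ins t @7)
  yxjhdmtjo → yxjhdmtja (sub o→a @9)
Edit distance = 2.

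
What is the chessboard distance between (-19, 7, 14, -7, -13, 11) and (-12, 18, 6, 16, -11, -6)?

max(|x_i - y_i|) = max(|-19 - (-12)|, |7 - 18|, |14 - 6|, |-7 - 16|, |-13 - (-11)|, |11 - (-6)|) = max(7, 11, 8, 23, 2, 17) = 23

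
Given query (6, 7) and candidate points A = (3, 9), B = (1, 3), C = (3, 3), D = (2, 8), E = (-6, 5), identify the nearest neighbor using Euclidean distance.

Distances: d(A) ≈ 3.6056, d(B) ≈ 6.4031, d(C) = 5, d(D) ≈ 4.1231, d(E) ≈ 12.1655. Nearest: A = (3, 9) with distance 3.6056.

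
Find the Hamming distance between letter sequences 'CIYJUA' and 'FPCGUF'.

Differing positions: 1, 2, 3, 4, 6. Hamming distance = 5.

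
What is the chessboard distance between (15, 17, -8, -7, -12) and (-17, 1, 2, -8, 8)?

max(|x_i - y_i|) = max(|15 - (-17)|, |17 - 1|, |-8 - 2|, |-7 - (-8)|, |-12 - 8|) = max(32, 16, 10, 1, 20) = 32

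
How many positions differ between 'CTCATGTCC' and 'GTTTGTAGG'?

Differing positions: 1, 3, 4, 5, 6, 7, 8, 9. Hamming distance = 8.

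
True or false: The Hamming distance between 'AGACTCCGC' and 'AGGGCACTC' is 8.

Differing positions: 3, 4, 5, 6, 8. Hamming distance = 5, so the claim that d_H = 8 is false.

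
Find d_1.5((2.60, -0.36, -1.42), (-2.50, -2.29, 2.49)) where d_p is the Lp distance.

(Σ|x_i - y_i|^1.5)^(1/1.5) = (|2.6 - (-2.5)|^1.5 + |-0.36 - (-2.29)|^1.5 + |-1.42 - 2.49|^1.5)^(1/1.5)
= (5.1^1.5 + 1.93^1.5 + 3.91^1.5)^(1/1.5) ≈ (11.5174 + 2.6812 + 7.7315)^(1/1.5) = (21.9301)^(1/1.5) ≈ 7.8348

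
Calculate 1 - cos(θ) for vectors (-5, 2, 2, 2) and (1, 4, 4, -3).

With u = (-5, 2, 2, 2), v = (1, 4, 4, -3):
u·v = (-5)·1 + 2·4 + 2·4 + 2·(-3) = (-5) + 8 + 8 + (-6) = 5.
|u| = √((-5)² + 2² + 2² + 2²) = √37, |v| = √(1² + 4² + 4² + (-3)²) = √42, so |u||v| = √(37·42) = √1554.
cos θ = (u·v)/(|u||v|) = 5/√1554 ≈ 0.1268
Cosine distance = 1 - cos θ ≈ 1 - 0.1268 = 0.8732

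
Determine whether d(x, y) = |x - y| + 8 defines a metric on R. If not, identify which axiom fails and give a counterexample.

No. d fails identity of indiscernibles (specifically d(x,x) = 0): d(7, 7) = |7 - 7| + 8 = 0 + 8 = 8 ≠ 0.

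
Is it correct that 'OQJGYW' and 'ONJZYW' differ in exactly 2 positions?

Differing positions: 2, 4. Hamming distance = 2, so the claim is true.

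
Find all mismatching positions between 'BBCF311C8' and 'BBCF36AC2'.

Differing positions: 6, 7, 9. Hamming distance = 3.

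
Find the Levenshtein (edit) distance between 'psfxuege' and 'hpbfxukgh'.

Let D[i][j] be the edit distance between the first i characters of 'psfxuege' and the first j characters of 'hpbfxukgh', with D[i][0] = i, D[0][j] = j, and D[i][j] = D[i-1][j-1] if the characters match, else 1 + min(D[i-1][j], D[i][j-1], D[i-1][j-1]). Filling the table (rows: prefixes of 'psfxuege', columns: prefixes of 'hpbfxukgh'):
     ε  h  p  b  f  x  u  k  g  h
  ε  0  1  2  3  4  5  6  7  8  9
  p  1  1  1  2  3  4  5  6  7  8
  s  2  2  2  2  3  4  5  6  7  8
  f  3  3  3  3  2  3  4  5  6  7
  x  4  4  4  4  3  2  3  4  5  6
  u  5  5  5  5  4  3  2  3  4  5
  e  6  6  6  6  5  4  3  3  4  5
  g  7  7  7  7  6  5  4  4  3  4
  e  8  8  8  8  7  6  5  5  4  4
The bottom-right entry gives D[8][9] = 4, so no sequence of fewer than 4 edits works. Backtracking through the table gives one optimal edit sequence (4 edits):
  psfxuege → hpsfxuege (ins h @1)
  hpsfxuege → hpbfxuege (sub s→b @3)
  hpbfxuege → hpbfxukge (sub e→k @7)
  hpbfxukge → hpbfxukgh (sub e→h @9)
Edit distance = 4.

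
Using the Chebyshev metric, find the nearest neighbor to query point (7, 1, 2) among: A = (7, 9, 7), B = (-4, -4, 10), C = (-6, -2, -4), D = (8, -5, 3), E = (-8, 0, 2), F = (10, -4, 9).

Distances: d(A) = 8, d(B) = 11, d(C) = 13, d(D) = 6, d(E) = 15, d(F) = 7. Nearest: D = (8, -5, 3) with distance 6.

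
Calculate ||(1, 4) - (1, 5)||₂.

√(Σ(x_i - y_i)²) = √((1 - 1)² + (4 - 5)²)
= √(0² + (-1)²) = √(0 + 1) = √1 = 1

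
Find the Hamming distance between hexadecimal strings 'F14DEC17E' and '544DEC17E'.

Differing positions: 1, 2. Hamming distance = 2.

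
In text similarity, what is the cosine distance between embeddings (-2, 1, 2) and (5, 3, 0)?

With u = (-2, 1, 2), v = (5, 3, 0):
u·v = (-2)·5 + 1·3 + 2·0 = (-10) + 3 + 0 = -7.
|u| = √((-2)² + 1² + 2²) = √9, |v| = √(5² + 3² + 0²) = √34, so |u||v| = √(9·34) = √306.
cos θ = (u·v)/(|u||v|) = -7/√306 ≈ -0.4002
Cosine distance = 1 - cos θ ≈ 1 - (-0.4002) = 1.4002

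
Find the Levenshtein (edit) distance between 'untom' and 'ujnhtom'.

Let D[i][j] be the edit distance between the first i characters of 'untom' and the first j characters of 'ujnhtom', with D[i][0] = i, D[0][j] = j, and D[i][j] = D[i-1][j-1] if the characters match, else 1 + min(D[i-1][j], D[i][j-1], D[i-1][j-1]). Filling the table (rows: prefixes of 'untom', columns: prefixes of 'ujnhtom'):
     ε  u  j  n  h  t  o  m
  ε  0  1  2  3  4  5  6  7
  u  1  0  1  2  3  4  5  6
  n  2  1  1  1  2  3  4  5
  t  3  2  2  2  2  2  3  4
  o  4  3  3  3  3  3  2  3
  m  5  4  4  4  4  4  3  2
The bottom-right entry gives D[5][7] = 2, so no sequence of fewer than 2 edits works. Backtracking through the table gives one optimal edit sequence (2 edits):
  untom → ujntom (ins j @2)
  ujntom → ujnhtom (ins h @4)
Edit distance = 2.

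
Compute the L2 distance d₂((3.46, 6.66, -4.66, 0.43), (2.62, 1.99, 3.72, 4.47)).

√(Σ(x_i - y_i)²) = √((3.46 - 2.62)² + (6.66 - 1.99)² + (-4.66 - 3.72)² + (0.43 - 4.47)²)
= √(0.84² + 4.67² + (-8.38)² + (-4.04)²) = √(0.7056 + 21.8089 + 70.2244 + 16.3216) = √109.0605 ≈ 10.4432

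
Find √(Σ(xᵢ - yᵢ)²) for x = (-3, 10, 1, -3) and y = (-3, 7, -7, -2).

√(Σ(x_i - y_i)²) = √((-3 - (-3))² + (10 - 7)² + (1 - (-7))² + (-3 - (-2))²)
= √(0² + 3² + 8² + (-1)²) = √(0 + 9 + 64 + 1) = √74 ≈ 8.6023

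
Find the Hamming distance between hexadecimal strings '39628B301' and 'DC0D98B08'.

Differing positions: 1, 2, 3, 4, 5, 6, 7, 9. Hamming distance = 8.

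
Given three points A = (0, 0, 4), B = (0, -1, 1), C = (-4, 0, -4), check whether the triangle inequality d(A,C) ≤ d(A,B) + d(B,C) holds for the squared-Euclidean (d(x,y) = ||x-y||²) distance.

d(A,B) = 0² + 1² + 3² = 10, d(B,C) = 4² + 1² + 5² = 42, d(A,C) = 4² + 0² + 8² = 80.
d(A,C) = 80 > 10 + 42 = 52. Triangle inequality is VIOLATED. (Squared-Euclidean is not a metric — this is a counterexample.)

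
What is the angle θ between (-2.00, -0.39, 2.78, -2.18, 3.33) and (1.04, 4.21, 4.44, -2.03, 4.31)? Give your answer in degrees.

With u = (-2.00, -0.39, 2.78, -2.18, 3.33), v = (1.04, 4.21, 4.44, -2.03, 4.31):
u·v = (-2)·1.04 + (-0.39)·4.21 + 2.78·4.44 + (-2.18)·(-2.03) + 3.33·4.31 = (-2.08) + (-1.6419) + 12.3432 + 4.4254 + 14.3523 = 27.399.
|u| = √((-2)² + (-0.39)² + 2.78² + (-2.18)² + 3.33²) = √(4 + 0.1521 + 7.7284 + 4.7524 + 11.0889) = √27.7218, |v| = √(1.04² + 4.21² + 4.44² + (-2.03)² + 4.31²) = √(1.0816 + 17.7241 + 19.7136 + 4.1209 + 18.5761) = √61.2163.
cos θ = (u·v)/(|u||v|) = 27.399/(√27.7218·√61.2163) ≈ 0.665105
θ = arccos(0.665105) ≈ 48.31°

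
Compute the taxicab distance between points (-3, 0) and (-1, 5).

Σ|x_i - y_i| = |-3 - (-1)| + |0 - 5| = 2 + 5 = 7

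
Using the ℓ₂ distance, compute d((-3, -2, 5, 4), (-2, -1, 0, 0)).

(Σ|x_i - y_i|^2)^(1/2) = (|-3 - (-2)|^2 + |-2 - (-1)|^2 + |5 - 0|^2 + |4 - 0|^2)^(1/2)
= (1^2 + 1^2 + 5^2 + 4^2)^(1/2) = (1 + 1 + 25 + 16)^(1/2) = (43)^(1/2) ≈ 6.5574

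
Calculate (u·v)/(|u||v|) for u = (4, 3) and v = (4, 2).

With u = (4, 3), v = (4, 2):
u·v = 4·4 + 3·2 = 16 + 6 = 22.
|u| = √(4² + 3²) = √25, |v| = √(4² + 2²) = √20, so |u||v| = √(25·20) = √500.
cos θ = (u·v)/(|u||v|) = 22/√500 ≈ 0.9839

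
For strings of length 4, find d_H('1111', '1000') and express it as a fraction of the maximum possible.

Differing positions: 2, 3, 4. Hamming distance = 3. The maximum possible Hamming distance for length-4 strings is 4, so d_H/4 = 3/4 = 0.75.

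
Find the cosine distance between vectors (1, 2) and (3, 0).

With u = (1, 2), v = (3, 0):
u·v = 1·3 + 2·0 = 3 + 0 = 3.
|u| = √(1² + 2²) = √5, |v| = √(3² + 0²) = √9, so |u||v| = √(5·9) = √45.
cos θ = (u·v)/(|u||v|) = 3/√45 ≈ 0.4472
Cosine distance = 1 - cos θ ≈ 1 - 0.4472 = 0.5528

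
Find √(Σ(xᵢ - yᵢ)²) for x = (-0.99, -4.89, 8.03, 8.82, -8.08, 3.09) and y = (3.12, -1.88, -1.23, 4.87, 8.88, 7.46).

√(Σ(x_i - y_i)²) = √((-0.99 - 3.12)² + (-4.89 - (-1.88))² + (8.03 - (-1.23))² + (8.82 - 4.87)² + (-8.08 - 8.88)² + (3.09 - 7.46)²)
= √((-4.11)² + (-3.01)² + 9.26² + 3.95² + (-16.96)² + (-4.37)²) = √(16.8921 + 9.0601 + 85.7476 + 15.6025 + 287.6416 + 19.0969) = √434.0408 ≈ 20.8336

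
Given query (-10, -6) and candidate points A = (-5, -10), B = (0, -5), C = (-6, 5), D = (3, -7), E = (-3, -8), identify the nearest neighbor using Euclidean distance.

Distances: d(A) ≈ 6.4031, d(B) ≈ 10.0499, d(C) ≈ 11.7047, d(D) ≈ 13.0384, d(E) ≈ 7.2801. Nearest: A = (-5, -10) with distance 6.4031.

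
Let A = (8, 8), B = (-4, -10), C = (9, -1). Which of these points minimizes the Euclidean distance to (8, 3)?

Distances: d(A) = 5, d(B) ≈ 17.6918, d(C) ≈ 4.1231. Nearest: C = (9, -1) with distance 4.1231.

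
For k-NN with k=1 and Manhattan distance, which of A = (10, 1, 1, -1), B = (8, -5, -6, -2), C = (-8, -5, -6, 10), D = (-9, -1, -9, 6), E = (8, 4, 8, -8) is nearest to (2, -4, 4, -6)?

Distances: d(A) = 21, d(B) = 21, d(C) = 37, d(D) = 39, d(E) = 20. Nearest: E = (8, 4, 8, -8) with distance 20.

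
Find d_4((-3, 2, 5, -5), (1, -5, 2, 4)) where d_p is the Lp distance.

(Σ|x_i - y_i|^4)^(1/4) = (|-3 - 1|^4 + |2 - (-5)|^4 + |5 - 2|^4 + |-5 - 4|^4)^(1/4)
= (4^4 + 7^4 + 3^4 + 9^4)^(1/4) = (256 + 2401 + 81 + 6561)^(1/4) = (9299)^(1/4) ≈ 9.8199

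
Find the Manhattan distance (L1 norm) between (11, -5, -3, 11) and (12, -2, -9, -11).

Σ|x_i - y_i| = |11 - 12| + |-5 - (-2)| + |-3 - (-9)| + |11 - (-11)| = 1 + 3 + 6 + 22 = 32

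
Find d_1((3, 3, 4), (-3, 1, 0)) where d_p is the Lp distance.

Σ|x_i - y_i| = |3 - (-3)| + |3 - 1| + |4 - 0| = 6 + 2 + 4 = 12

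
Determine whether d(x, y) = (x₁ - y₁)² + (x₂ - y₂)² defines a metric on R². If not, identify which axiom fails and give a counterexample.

No. The squared Euclidean distance fails the triangle inequality. Counterexample: x = (0, 0), y = (3, 3), z = (6, 6). d(x,z) = 6² + 6² = 72, but d(x,y) + d(y,z) = (3² + 3²) + (3² + 3²) = 18 + 18 = 36. Since 72 > 36, the triangle inequality is violated. (Note: √d, the ordinary Euclidean distance, IS a metric.)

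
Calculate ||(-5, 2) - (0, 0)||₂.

√(Σ(x_i - y_i)²) = √((-5 - 0)² + (2 - 0)²)
= √((-5)² + 2²) = √(25 + 4) = √29 ≈ 5.3852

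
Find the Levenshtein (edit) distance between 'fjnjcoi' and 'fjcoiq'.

Let D[i][j] be the edit distance between the first i characters of 'fjnjcoi' and the first j characters of 'fjcoiq', with D[i][0] = i, D[0][j] = j, and D[i][j] = D[i-1][j-1] if the characters match, else 1 + min(D[i-1][j], D[i][j-1], D[i-1][j-1]). Filling the table (rows: prefixes of 'fjnjcoi', columns: prefixes of 'fjcoiq'):
     ε  f  j  c  o  i  q
  ε  0  1  2  3  4  5  6
  f  1  0  1  2  3  4  5
  j  2  1  0  1  2  3  4
  n  3  2  1  1  2  3  4
  j  4  3  2  2  2  3  4
  c  5  4  3  2  3  3  4
  o  6  5  4  3  2  3  4
  i  7  6  5  4  3  2  3
The bottom-right entry gives D[7][6] = 3, so no sequence of fewer than 3 edits works. Backtracking through the table gives one optimal edit sequence (3 edits):
  fjnjcoi → fnjcoi (del j @2)
  fnjcoi → fjcoi (del n @2)
  fjcoi → fjcoiq (ins q @6)
Edit distance = 3.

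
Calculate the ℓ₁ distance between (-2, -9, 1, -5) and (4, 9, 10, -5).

Σ|x_i - y_i| = |-2 - 4| + |-9 - 9| + |1 - 10| + |-5 - (-5)| = 6 + 18 + 9 + 0 = 33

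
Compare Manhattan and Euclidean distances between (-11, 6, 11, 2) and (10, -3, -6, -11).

L1 = |-11 - 10| + |6 - (-3)| + |11 - (-6)| + |2 - (-11)| = 21 + 9 + 17 + 13 = 60
L2 = √(21² + 9² + 17² + 13²) = √980 ≈ 31.305
L1 ≥ L2 always (equality iff movement is along one axis); L1 > L2 here.
Ratio L1/L2 = 60/√980 ≈ 1.9166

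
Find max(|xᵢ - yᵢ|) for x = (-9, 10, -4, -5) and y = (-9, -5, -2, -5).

max(|x_i - y_i|) = max(|-9 - (-9)|, |10 - (-5)|, |-4 - (-2)|, |-5 - (-5)|) = max(0, 15, 2, 0) = 15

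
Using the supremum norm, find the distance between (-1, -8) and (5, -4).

max(|x_i - y_i|) = max(|-1 - 5|, |-8 - (-4)|) = max(6, 4) = 6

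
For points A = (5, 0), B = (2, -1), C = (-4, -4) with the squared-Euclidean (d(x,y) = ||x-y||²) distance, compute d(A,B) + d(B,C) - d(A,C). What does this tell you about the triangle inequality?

d(A,B) = 3² + 1² = 10, d(B,C) = 6² + 3² = 45, d(A,C) = 9² + 4² = 97.
d(A,B) + d(B,C) - d(A,C) = 10 + 45 - 97 = 55 - 97 = -42. This is < 0, so the triangle inequality FAILS for these points (squared-Euclidean is not a metric).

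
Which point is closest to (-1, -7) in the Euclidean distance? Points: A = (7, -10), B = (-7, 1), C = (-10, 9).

Distances: d(A) ≈ 8.544, d(B) = 10, d(C) ≈ 18.3576. Nearest: A = (7, -10) with distance 8.544.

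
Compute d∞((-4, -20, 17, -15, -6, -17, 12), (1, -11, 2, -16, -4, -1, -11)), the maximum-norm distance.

max(|x_i - y_i|) = max(|-4 - 1|, |-20 - (-11)|, |17 - 2|, |-15 - (-16)|, |-6 - (-4)|, |-17 - (-1)|, |12 - (-11)|) = max(5, 9, 15, 1, 2, 16, 23) = 23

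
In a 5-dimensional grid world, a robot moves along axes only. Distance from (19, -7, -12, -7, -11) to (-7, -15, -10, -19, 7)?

Σ|x_i - y_i| = |19 - (-7)| + |-7 - (-15)| + |-12 - (-10)| + |-7 - (-19)| + |-11 - 7| = 26 + 8 + 2 + 12 + 18 = 66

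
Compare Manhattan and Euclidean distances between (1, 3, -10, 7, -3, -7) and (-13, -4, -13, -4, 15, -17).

L1 = |1 - (-13)| + |3 - (-4)| + |-10 - (-13)| + |7 - (-4)| + |-3 - 15| + |-7 - (-17)| = 14 + 7 + 3 + 11 + 18 + 10 = 63
L2 = √(14² + 7² + 3² + 11² + 18² + 10²) = √799 ≈ 28.2666
L1 ≥ L2 always (equality iff movement is along one axis); L1 > L2 here.
Ratio L1/L2 = 63/√799 ≈ 2.2288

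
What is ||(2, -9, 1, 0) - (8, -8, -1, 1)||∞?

max(|x_i - y_i|) = max(|2 - 8|, |-9 - (-8)|, |1 - (-1)|, |0 - 1|) = max(6, 1, 2, 1) = 6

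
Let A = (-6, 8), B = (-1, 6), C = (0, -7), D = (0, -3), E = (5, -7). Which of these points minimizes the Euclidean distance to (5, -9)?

Distances: d(A) ≈ 20.2485, d(B) ≈ 16.1555, d(C) ≈ 5.3852, d(D) ≈ 7.8102, d(E) = 2. Nearest: E = (5, -7) with distance 2.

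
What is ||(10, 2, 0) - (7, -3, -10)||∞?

max(|x_i - y_i|) = max(|10 - 7|, |2 - (-3)|, |0 - (-10)|) = max(3, 5, 10) = 10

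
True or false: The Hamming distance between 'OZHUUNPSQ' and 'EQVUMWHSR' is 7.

Differing positions: 1, 2, 3, 5, 6, 7, 9. Hamming distance = 7, so the claim is true.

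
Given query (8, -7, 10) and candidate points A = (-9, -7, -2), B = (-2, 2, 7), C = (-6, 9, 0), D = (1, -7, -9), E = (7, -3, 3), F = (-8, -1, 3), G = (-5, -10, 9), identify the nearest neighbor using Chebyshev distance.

Distances: d(A) = 17, d(B) = 10, d(C) = 16, d(D) = 19, d(E) = 7, d(F) = 16, d(G) = 13. Nearest: E = (7, -3, 3) with distance 7.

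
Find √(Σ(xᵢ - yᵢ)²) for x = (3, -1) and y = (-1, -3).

√(Σ(x_i - y_i)²) = √((3 - (-1))² + (-1 - (-3))²)
= √(4² + 2²) = √(16 + 4) = √20 ≈ 4.4721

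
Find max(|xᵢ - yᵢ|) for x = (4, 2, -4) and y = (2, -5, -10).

max(|x_i - y_i|) = max(|4 - 2|, |2 - (-5)|, |-4 - (-10)|) = max(2, 7, 6) = 7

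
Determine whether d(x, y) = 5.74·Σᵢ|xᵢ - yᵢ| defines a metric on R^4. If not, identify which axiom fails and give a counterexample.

Yes. The L1 (Manhattan) norm induces a metric on R^4, and multiplying a metric by a positive constant 5.74 > 0 preserves all four axioms: non-negativity (5.74·||x-y|| ≥ 0), identity (5.74·||x-y|| = 0 ⟺ ||x-y|| = 0 ⟺ x = y), symmetry (||x-y|| = ||y-x||), and the triangle inequality (5.74·||x-z|| ≤ 5.74·||x-y|| + 5.74·||y-z||). So d is a metric.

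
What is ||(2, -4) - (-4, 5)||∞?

max(|x_i - y_i|) = max(|2 - (-4)|, |-4 - 5|) = max(6, 9) = 9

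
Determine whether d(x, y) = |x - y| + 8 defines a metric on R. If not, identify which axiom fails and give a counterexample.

No. d fails identity of indiscernibles (specifically d(x,x) = 0): d(-5, -5) = |-5 - (-5)| + 8 = 0 + 8 = 8 ≠ 0.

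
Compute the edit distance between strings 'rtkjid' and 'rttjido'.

Let D[i][j] be the edit distance between the first i characters of 'rtkjid' and the first j characters of 'rttjido', with D[i][0] = i, D[0][j] = j, and D[i][j] = D[i-1][j-1] if the characters match, else 1 + min(D[i-1][j], D[i][j-1], D[i-1][j-1]). Filling the table (rows: prefixes of 'rtkjid', columns: prefixes of 'rttjido'):
     ε  r  t  t  j  i  d  o
  ε  0  1  2  3  4  5  6  7
  r  1  0  1  2  3  4  5  6
  t  2  1  0  1  2  3  4  5
  k  3  2  1  1  2  3  4  5
  j  4  3  2  2  1  2  3  4
  i  5  4  3  3  2  1  2  3
  d  6  5  4  4  3  2  1  2
The bottom-right entry gives D[6][7] = 2, so no sequence of fewer than 2 edits works. Backtracking through the table gives one optimal edit sequence (2 edits):
  rtkjid → rttjid (sub k→t @3)
  rttjid → rttjido (ins o @7)
Edit distance = 2.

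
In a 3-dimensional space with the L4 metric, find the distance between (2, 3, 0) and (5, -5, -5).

(Σ|x_i - y_i|^4)^(1/4) = (|2 - 5|^4 + |3 - (-5)|^4 + |0 - (-5)|^4)^(1/4)
= (3^4 + 8^4 + 5^4)^(1/4) = (81 + 4096 + 625)^(1/4) = (4802)^(1/4) ≈ 8.3244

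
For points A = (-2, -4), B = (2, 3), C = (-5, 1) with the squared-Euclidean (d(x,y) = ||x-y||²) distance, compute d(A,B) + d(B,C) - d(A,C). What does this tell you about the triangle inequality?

d(A,B) = 4² + 7² = 65, d(B,C) = 7² + 2² = 53, d(A,C) = 3² + 5² = 34.
d(A,B) + d(B,C) - d(A,C) = 65 + 53 - 34 = 118 - 34 = 84. This is ≥ 0, so the triangle inequality holds for these points.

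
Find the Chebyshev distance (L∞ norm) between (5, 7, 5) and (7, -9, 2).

max(|x_i - y_i|) = max(|5 - 7|, |7 - (-9)|, |5 - 2|) = max(2, 16, 3) = 16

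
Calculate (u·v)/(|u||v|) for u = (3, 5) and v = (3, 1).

With u = (3, 5), v = (3, 1):
u·v = 3·3 + 5·1 = 9 + 5 = 14.
|u| = √(3² + 5²) = √34, |v| = √(3² + 1²) = √10, so |u||v| = √(34·10) = √340.
cos θ = (u·v)/(|u||v|) = 14/√340 ≈ 0.7593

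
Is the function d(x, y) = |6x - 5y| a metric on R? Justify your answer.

No. d fails symmetry: d(6, 8) = |6·6 - 5·8| = |-4| = 4, but d(8, 6) = |6·8 - 5·6| = |18| = 18. Since 4 ≠ 18, d(x,y) ≠ d(y,x) in general.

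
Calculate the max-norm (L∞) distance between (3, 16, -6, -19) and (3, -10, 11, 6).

max(|x_i - y_i|) = max(|3 - 3|, |16 - (-10)|, |-6 - 11|, |-19 - 6|) = max(0, 26, 17, 25) = 26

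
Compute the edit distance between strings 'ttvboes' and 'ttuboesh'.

Let D[i][j] be the edit distance between the first i characters of 'ttvboes' and the first j characters of 'ttuboesh', with D[i][0] = i, D[0][j] = j, and D[i][j] = D[i-1][j-1] if the characters match, else 1 + min(D[i-1][j], D[i][j-1], D[i-1][j-1]). Filling the table (rows: prefixes of 'ttvboes', columns: prefixes of 'ttuboesh'):
     ε  t  t  u  b  o  e  s  h
  ε  0  1  2  3  4  5  6  7  8
  t  1  0  1  2  3  4  5  6  7
  t  2  1  0  1  2  3  4  5  6
  v  3  2  1  1  2  3  4  5  6
  b  4  3  2  2  1  2  3  4  5
  o  5  4  3  3  2  1  2  3  4
  e  6  5  4  4  3  2  1  2  3
  s  7  6  5  5  4  3  2  1  2
The bottom-right entry gives D[7][8] = 2, so no sequence of fewer than 2 edits works. Backtracking through the table gives one optimal edit sequence (2 edits):
  ttvboes → ttuboes (sub v→u @3)
  ttuboes → ttuboesh (ins h @8)
Edit distance = 2.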